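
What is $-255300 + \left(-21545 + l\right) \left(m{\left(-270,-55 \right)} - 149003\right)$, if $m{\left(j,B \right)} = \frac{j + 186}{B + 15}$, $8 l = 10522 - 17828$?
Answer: $\frac{133841766497}{40} \approx 3.346 \cdot 10^{9}$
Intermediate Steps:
$l = - \frac{3653}{4}$ ($l = \frac{10522 - 17828}{8} = \frac{1}{8} \left(-7306\right) = - \frac{3653}{4} \approx -913.25$)
$m{\left(j,B \right)} = \frac{186 + j}{15 + B}$
$-255300 + \left(-21545 + l\right) \left(m{\left(-270,-55 \right)} - 149003\right) = -255300 + \left(-21545 - \frac{3653}{4}\right) \left(\frac{186 - 270}{15 - 55} - 149003\right) = -255300 - \frac{89833 \left(\frac{1}{-40} \left(-84\right) - 149003\right)}{4} = -255300 - \frac{89833 \left(\left(- \frac{1}{40}\right) \left(-84\right) - 149003\right)}{4} = -255300 - \frac{89833 \left(\frac{21}{10} - 149003\right)}{4} = -255300 - - \frac{133851978497}{40} = -255300 + \frac{133851978497}{40} = \frac{133841766497}{40}$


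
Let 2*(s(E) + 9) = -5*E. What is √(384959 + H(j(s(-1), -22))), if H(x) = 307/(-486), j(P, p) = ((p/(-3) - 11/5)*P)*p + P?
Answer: √1122538602/54 ≈ 620.45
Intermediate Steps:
s(E) = -9 - 5*E/2 (s(E) = -9 + (-5*E)/2 = -9 - 5*E/2)
j(P, p) = P + P*p*(-11/5 - p/3) (j(P, p) = ((p*(-⅓) - 11*⅕)*P)*p + P = ((-p/3 - 11/5)*P)*p + P = ((-11/5 - p/3)*P)*p + P = (P*(-11/5 - p/3))*p + P = P*p*(-11/5 - p/3) + P = P + P*p*(-11/5 - p/3))
H(x) = -307/486 (H(x) = 307*(-1/486) = -307/486)
√(384959 + H(j(s(-1), -22))) = √(384959 - 307/486) = √(187089767/486) = √1122538602/54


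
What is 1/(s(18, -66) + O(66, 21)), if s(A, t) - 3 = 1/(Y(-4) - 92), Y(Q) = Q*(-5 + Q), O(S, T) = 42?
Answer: 56/2519 ≈ 0.022231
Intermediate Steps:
s(A, t) = 167/56 (s(A, t) = 3 + 1/(-4*(-5 - 4) - 92) = 3 + 1/(-4*(-9) - 92) = 3 + 1/(36 - 92) = 3 + 1/(-56) = 3 - 1/56 = 167/56)
1/(s(18, -66) + O(66, 21)) = 1/(167/56 + 42) = 1/(2519/56) = 56/2519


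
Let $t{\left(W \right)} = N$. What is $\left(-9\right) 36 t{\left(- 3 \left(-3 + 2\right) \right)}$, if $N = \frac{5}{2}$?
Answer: $-810$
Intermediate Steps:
$N = \frac{5}{2}$ ($N = 5 \cdot \frac{1}{2} = \frac{5}{2} \approx 2.5$)
$t{\left(W \right)} = \frac{5}{2}$
$\left(-9\right) 36 t{\left(- 3 \left(-3 + 2\right) \right)} = \left(-9\right) 36 \cdot \frac{5}{2} = \left(-324\right) \frac{5}{2} = -810$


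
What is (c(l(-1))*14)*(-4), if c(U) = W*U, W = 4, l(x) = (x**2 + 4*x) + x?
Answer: 896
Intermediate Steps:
l(x) = x**2 + 5*x
c(U) = 4*U
(c(l(-1))*14)*(-4) = ((4*(-(5 - 1)))*14)*(-4) = ((4*(-1*4))*14)*(-4) = ((4*(-4))*14)*(-4) = -16*14*(-4) = -224*(-4) = 896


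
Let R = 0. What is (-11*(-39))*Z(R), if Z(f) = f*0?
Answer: 0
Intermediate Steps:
Z(f) = 0
(-11*(-39))*Z(R) = -11*(-39)*0 = 429*0 = 0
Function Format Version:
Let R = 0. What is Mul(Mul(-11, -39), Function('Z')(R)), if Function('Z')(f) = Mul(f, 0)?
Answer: 0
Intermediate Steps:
Function('Z')(f) = 0
Mul(Mul(-11, -39), Function('Z')(R)) = Mul(Mul(-11, -39), 0) = Mul(429, 0) = 0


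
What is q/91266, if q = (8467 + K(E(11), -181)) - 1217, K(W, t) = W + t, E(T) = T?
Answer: 1180/15211 ≈ 0.077575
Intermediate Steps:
q = 7080 (q = (8467 + (11 - 181)) - 1217 = (8467 - 170) - 1217 = 8297 - 1217 = 7080)
q/91266 = 7080/91266 = 7080*(1/91266) = 1180/15211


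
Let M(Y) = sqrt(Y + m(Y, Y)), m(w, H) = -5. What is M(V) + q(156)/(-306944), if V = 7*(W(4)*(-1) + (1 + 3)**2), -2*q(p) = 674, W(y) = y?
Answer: 337/306944 + sqrt(79) ≈ 8.8893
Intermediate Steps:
q(p) = -337 (q(p) = -1/2*674 = -337)
V = 84 (V = 7*(4*(-1) + (1 + 3)**2) = 7*(-4 + 4**2) = 7*(-4 + 16) = 7*12 = 84)
M(Y) = sqrt(-5 + Y) (M(Y) = sqrt(Y - 5) = sqrt(-5 + Y))
M(V) + q(156)/(-306944) = sqrt(-5 + 84) - 337/(-306944) = sqrt(79) - 337*(-1/306944) = sqrt(79) + 337/306944 = 337/306944 + sqrt(79)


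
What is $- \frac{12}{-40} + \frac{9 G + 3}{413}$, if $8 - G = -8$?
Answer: $\frac{387}{590} \approx 0.65593$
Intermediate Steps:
$G = 16$ ($G = 8 - -8 = 8 + 8 = 16$)
$- \frac{12}{-40} + \frac{9 G + 3}{413} = - \frac{12}{-40} + \frac{9 \cdot 16 + 3}{413} = \left(-12\right) \left(- \frac{1}{40}\right) + \left(144 + 3\right) \frac{1}{413} = \frac{3}{10} + 147 \cdot \frac{1}{413} = \frac{3}{10} + \frac{21}{59} = \frac{387}{590}$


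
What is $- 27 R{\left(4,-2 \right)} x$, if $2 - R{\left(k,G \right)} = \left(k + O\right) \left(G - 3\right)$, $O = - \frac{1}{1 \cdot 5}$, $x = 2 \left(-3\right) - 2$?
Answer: $4536$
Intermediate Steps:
$x = -8$ ($x = -6 - 2 = -8$)
$O = - \frac{1}{5} \approx -0.2$
$R{\left(k,G \right)} = 2 - \left(-3 + G\right) \left(- \frac{1}{5} + k\right)$ ($R{\left(k,G \right)} = 2 - \left(k - \frac{1}{5}\right) \left(G - 3\right) = 2 - \left(- \frac{1}{5} + k\right) \left(-3 + G\right) = 2 - \left(-3 + G\right) \left(- \frac{1}{5} + k\right)$)
$- 27 R{\left(4,-2 \right)} x = - 27 \left(\frac{7}{5} + 3 \cdot 4 + \frac{1}{5} \left(-2\right) - \left(-2\right) 4\right) \left(-8\right) = - 27 \left(\frac{7}{5} + 12 - \frac{2}{5} + 8\right) \left(-8\right) = \left(-27\right) 21 \left(-8\right) = \left(-567\right) \left(-8\right) = 4536$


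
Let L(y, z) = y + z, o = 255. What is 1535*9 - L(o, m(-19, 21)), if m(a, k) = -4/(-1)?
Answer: 13556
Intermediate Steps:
m(a, k) = 4 (m(a, k) = -4*(-1) = 4)
1535*9 - L(o, m(-19, 21)) = 1535*9 - (255 + 4) = 13815 - 1*259 = 13815 - 259 = 13556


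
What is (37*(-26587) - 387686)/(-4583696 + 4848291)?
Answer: -274281/52919 ≈ -5.1830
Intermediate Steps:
(37*(-26587) - 387686)/(-4583696 + 4848291) = (-983719 - 387686)/264595 = -1371405*1/264595 = -274281/52919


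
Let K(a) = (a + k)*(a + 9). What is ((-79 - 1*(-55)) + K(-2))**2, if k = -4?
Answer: 4356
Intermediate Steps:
K(a) = (-4 + a)*(9 + a) (K(a) = (a - 4)*(a + 9) = (-4 + a)*(9 + a))
((-79 - 1*(-55)) + K(-2))**2 = ((-79 - 1*(-55)) + (-36 + (-2)**2 + 5*(-2)))**2 = ((-79 + 55) + (-36 + 4 - 10))**2 = (-24 - 42)**2 = (-66)**2 = 4356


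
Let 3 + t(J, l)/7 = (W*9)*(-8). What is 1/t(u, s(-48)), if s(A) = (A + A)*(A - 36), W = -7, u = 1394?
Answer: 1/3507 ≈ 0.00028514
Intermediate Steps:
s(A) = 2*A*(-36 + A) (s(A) = (2*A)*(-36 + A) = 2*A*(-36 + A))
t(J, l) = 3507 (t(J, l) = -21 + 7*(-7*9*(-8)) = -21 + 7*(-63*(-8)) = -21 + 7*504 = -21 + 3528 = 3507)
1/t(u, s(-48)) = 1/3507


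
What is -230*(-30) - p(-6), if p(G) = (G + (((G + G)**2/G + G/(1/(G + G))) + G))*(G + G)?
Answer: 7332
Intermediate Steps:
p(G) = 2*G*(2*G**2 + 6*G) (p(G) = (G + (((2*G)**2/G + G/(1/(2*G))) + G))*(2*G) = (G + (((4*G**2)/G + G/((1/(2*G)))) + G))*(2*G) = (G + ((4*G + G*(2*G)) + G))*(2*G) = (G + ((4*G + 2*G**2) + G))*(2*G) = (G + ((2*G**2 + 4*G) + G))*(2*G) = (G + (2*G**2 + 5*G))*(2*G) = (2*G**2 + 6*G)*(2*G) = 2*G*(2*G**2 + 6*G))
-230*(-30) - p(-6) = -230*(-30) - 4*(-6)**2*(3 - 6) = 6900 - 4*36*(-3) = 6900 - 1*(-432) = 6900 + 432 = 7332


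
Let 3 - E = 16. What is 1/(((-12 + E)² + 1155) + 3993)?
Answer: 1/5773 ≈ 0.00017322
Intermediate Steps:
E = -13 (E = 3 - 1*16 = 3 - 16 = -13)
1/(((-12 + E)² + 1155) + 3993) = 1/(((-12 - 13)² + 1155) + 3993) = 1/(((-25)² + 1155) + 3993) = 1/((625 + 1155) + 3993) = 1/(1780 + 3993) = 1/5773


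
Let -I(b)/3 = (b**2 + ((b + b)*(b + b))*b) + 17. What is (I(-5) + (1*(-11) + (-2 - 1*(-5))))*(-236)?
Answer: -322376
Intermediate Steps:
I(b) = -51 - 12*b**3 - 3*b**2 (I(b) = -3*((b**2 + ((b + b)*(b + b))*b) + 17) = -3*((b**2 + ((2*b)*(2*b))*b) + 17) = -3*((b**2 + (4*b**2)*b) + 17) = -3*((b**2 + 4*b**3) + 17) = -3*(17 + b**2 + 4*b**3) = -51 - 12*b**3 - 3*b**2)
(I(-5) + (1*(-11) + (-2 - 1*(-5))))*(-236) = ((-51 - 12*(-5)**3 - 3*(-5)**2) + (1*(-11) + (-2 - 1*(-5))))*(-236) = ((-51 - 12*(-125) - 3*25) + (-11 + (-2 + 5)))*(-236) = ((-51 + 1500 - 75) + (-11 + 3))*(-236) = (1374 - 8)*(-236) = 1366*(-236) = -322376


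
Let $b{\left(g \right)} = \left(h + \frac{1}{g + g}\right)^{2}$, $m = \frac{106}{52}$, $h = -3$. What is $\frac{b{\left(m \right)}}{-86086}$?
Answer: $- \frac{10658}{120907787} \approx -8.815 \cdot 10^{-5}$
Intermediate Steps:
$m = \frac{53}{26}$ ($m = 106 \cdot \frac{1}{52} = \frac{53}{26} \approx 2.0385$)
$b{\left(g \right)} = \left(-3 + \frac{1}{2 g}\right)^{2}$ ($b{\left(g \right)} = \left(-3 + \frac{1}{g + g}\right)^{2} = \left(-3 + \frac{1}{2 g}\right)^{2}$)
$\frac{b{\left(m \right)}}{-86086} = \frac{\frac{1}{4} \frac{1}{\frac{2809}{676}} \left(1 - \frac{159}{13}\right)^{2}}{-86086} = \frac{1}{4} \cdot \frac{676}{2809} \left(1 - \frac{159}{13}\right)^{2} \left(- \frac{1}{86086}\right) = \frac{1}{4} \cdot \frac{676}{2809} \left(- \frac{146}{13}\right)^{2} \left(- \frac{1}{86086}\right) = \frac{1}{4} \cdot \frac{676}{2809} \cdot \frac{21316}{169} \left(- \frac{1}{86086}\right) = \frac{21316}{2809} \left(- \frac{1}{86086}\right) = - \frac{10658}{120907787}$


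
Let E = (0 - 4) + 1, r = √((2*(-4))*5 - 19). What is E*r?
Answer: -3*I*√59 ≈ -23.043*I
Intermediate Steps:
r = I*√59 (r = √(-8*5 - 19) = √(-40 - 19) = √(-59) = I*√59 ≈ 7.6811*I)
E = -3 (E = -4 + 1 = -3)
E*r = -3*I*√59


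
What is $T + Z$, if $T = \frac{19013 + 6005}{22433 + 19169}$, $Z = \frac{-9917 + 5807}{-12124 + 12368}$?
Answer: $- \frac{675737}{41602} \approx -16.243$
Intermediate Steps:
$Z = - \frac{2055}{122}$ ($Z = - \frac{4110}{244} = \left(-4110\right) \frac{1}{244} = - \frac{2055}{122} \approx -16.844$)
$T = \frac{12509}{20801}$ ($T = \frac{25018}{41602} = 25018 \cdot \frac{1}{41602} = \frac{12509}{20801} \approx 0.60137$)
$T + Z = \frac{12509}{20801} - \frac{2055}{122} = - \frac{675737}{41602}$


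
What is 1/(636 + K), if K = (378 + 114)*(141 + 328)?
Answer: 1/231384 ≈ 4.3218e-6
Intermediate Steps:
K = 230748 (K = 492*469 = 230748)
1/(636 + K) = 1/(636 + 230748) = 1/231384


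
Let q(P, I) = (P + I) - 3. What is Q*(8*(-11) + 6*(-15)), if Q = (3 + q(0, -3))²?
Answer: -1602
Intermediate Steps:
q(P, I) = -3 + I + P (q(P, I) = (I + P) - 3 = -3 + I + P)
Q = 9 (Q = (3 + (-3 - 3 + 0))² = (3 - 6)² = (-3)² = 9)
Q*(8*(-11) + 6*(-15)) = 9*(8*(-11) + 6*(-15)) = 9*(-88 - 90) = 9*(-178) = -1602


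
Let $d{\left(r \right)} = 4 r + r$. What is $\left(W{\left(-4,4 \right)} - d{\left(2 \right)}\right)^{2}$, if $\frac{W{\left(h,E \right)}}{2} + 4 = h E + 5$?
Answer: $1600$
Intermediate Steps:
$d{\left(r \right)} = 5 r$
$W{\left(h,E \right)} = 2 + 2 E h$ ($W{\left(h,E \right)} = -8 + 2 \left(h E + 5\right) = -8 + 2 \left(E h + 5\right) = -8 + 2 \left(5 + E h\right) = -8 + \left(10 + 2 E h\right) = 2 + 2 E h$)
$\left(W{\left(-4,4 \right)} - d{\left(2 \right)}\right)^{2} = \left(\left(2 + 2 \cdot 4 \left(-4\right)\right) - 5 \cdot 2\right)^{2} = \left(\left(2 - 32\right) - 10\right)^{2} = \left(-30 - 10\right)^{2} = \left(-40\right)^{2} = 1600$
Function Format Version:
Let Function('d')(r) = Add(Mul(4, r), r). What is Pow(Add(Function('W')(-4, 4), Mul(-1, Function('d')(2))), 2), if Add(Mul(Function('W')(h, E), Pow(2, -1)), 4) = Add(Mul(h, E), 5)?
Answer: 1600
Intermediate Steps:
Function('d')(r) = Mul(5, r)
Function('W')(h, E) = Add(2, Mul(2, E, h)) (Function('W')(h, E) = Add(-8, Mul(2, Add(Mul(h, E), 5))) = Add(-8, Mul(2, Add(Mul(E, h), 5))) = Add(-8, Mul(2, Add(5, Mul(E, h)))) = Add(-8, Add(10, Mul(2, E, h))) = Add(2, Mul(2, E, h)))
Pow(Add(Function('W')(-4, 4), Mul(-1, Function('d')(2))), 2) = Pow(Add(Add(2, Mul(2, 4, -4)), Mul(-1, Mul(5, 2))), 2) = Pow(Add(Add(2, -32), Mul(-1, 10)), 2) = Pow(Add(-30, -10), 2) = Pow(-40, 2) = 1600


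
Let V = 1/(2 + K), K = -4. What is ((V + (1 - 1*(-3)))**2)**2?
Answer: 2401/16 ≈ 150.06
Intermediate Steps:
V = -1/2 (V = 1/(2 - 4) = 1/(-2) = -1/2 ≈ -0.50000)
((V + (1 - 1*(-3)))**2)**2 = ((-1/2 + (1 - 1*(-3)))**2)**2 = ((-1/2 + (1 + 3))**2)**2 = ((-1/2 + 4)**2)**2 = ((7/2)**2)**2 = (49/4)**2 = 2401/16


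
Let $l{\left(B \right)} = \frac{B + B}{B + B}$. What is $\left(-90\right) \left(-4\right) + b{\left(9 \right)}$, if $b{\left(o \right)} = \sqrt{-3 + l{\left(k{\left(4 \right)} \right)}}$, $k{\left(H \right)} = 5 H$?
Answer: $360 + i \sqrt{2} \approx 360.0 + 1.4142 i$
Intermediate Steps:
$l{\left(B \right)} = 1$ ($l{\left(B \right)} = \frac{2 B}{2 B} = 2 B \frac{1}{2 B} = 1$)
$b{\left(o \right)} = i \sqrt{2}$ ($b{\left(o \right)} = \sqrt{-3 + 1} = \sqrt{-2} = i \sqrt{2}$)
$\left(-90\right) \left(-4\right) + b{\left(9 \right)} = \left(-90\right) \left(-4\right) + i \sqrt{2} = 360 + i \sqrt{2}$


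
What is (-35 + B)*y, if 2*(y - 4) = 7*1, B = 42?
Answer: 105/2 ≈ 52.500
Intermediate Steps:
y = 15/2 (y = 4 + (7*1)/2 = 4 + (½)*7 = 4 + 7/2 = 15/2 ≈ 7.5000)
(-35 + B)*y = (-35 + 42)*(15/2) = 7*(15/2) = 105/2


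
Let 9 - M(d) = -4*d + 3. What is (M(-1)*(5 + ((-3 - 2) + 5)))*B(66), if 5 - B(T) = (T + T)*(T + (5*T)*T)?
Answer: -28836670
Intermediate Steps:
M(d) = 6 + 4*d (M(d) = 9 - (-4*d + 3) = 9 - (3 - 4*d) = 9 + (-3 + 4*d) = 6 + 4*d)
B(T) = 5 - 2*T*(T + 5*T²) (B(T) = 5 - (T + T)*(T + (5*T)*T) = 5 - 2*T*(T + 5*T²))
(M(-1)*(5 + ((-3 - 2) + 5)))*B(66) = ((6 + 4*(-1))*(5 + ((-3 - 2) + 5)))*(5 - 10*66³ - 2*66²) = ((6 - 4)*(5 + (-5 + 5)))*(5 - 10*287496 - 2*4356) = (2*(5 + 0))*(5 - 2874960 - 8712) = (2*5)*(-2883667) = 10*(-2883667) = -28836670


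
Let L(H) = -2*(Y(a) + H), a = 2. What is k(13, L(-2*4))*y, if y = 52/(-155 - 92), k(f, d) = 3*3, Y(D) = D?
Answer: -36/19 ≈ -1.8947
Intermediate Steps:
L(H) = -4 - 2*H (L(H) = -2*(2 + H) = -4 - 2*H)
k(f, d) = 9
y = -4/19 (y = 52/(-247) = 52*(-1/247) = -4/19 ≈ -0.21053)
k(13, L(-2*4))*y = 9*(-4/19) = -36/19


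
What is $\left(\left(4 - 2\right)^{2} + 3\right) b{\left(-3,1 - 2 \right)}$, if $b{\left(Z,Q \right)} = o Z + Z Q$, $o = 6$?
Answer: $-105$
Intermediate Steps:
$b{\left(Z,Q \right)} = 6 Z + Q Z$ ($b{\left(Z,Q \right)} = 6 Z + Z Q = 6 Z + Q Z$)
$\left(\left(4 - 2\right)^{2} + 3\right) b{\left(-3,1 - 2 \right)} = \left(\left(4 - 2\right)^{2} + 3\right) \left(- 3 \left(6 + \left(1 - 2\right)\right)\right) = \left(2^{2} + 3\right) \left(- 3 \left(6 + \left(1 - 2\right)\right)\right) = \left(4 + 3\right) \left(- 3 \left(6 - 1\right)\right) = 7 \left(\left(-3\right) 5\right) = 7 \left(-15\right) = -105$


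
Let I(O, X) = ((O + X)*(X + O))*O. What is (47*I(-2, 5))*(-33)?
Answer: 27918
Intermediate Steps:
I(O, X) = O*(O + X)**2 (I(O, X) = ((O + X)*(O + X))*O = (O + X)**2*O = O*(O + X)**2)
(47*I(-2, 5))*(-33) = (47*(-2*(-2 + 5)**2))*(-33) = (47*(-2*3**2))*(-33) = (47*(-2*9))*(-33) = (47*(-18))*(-33) = -846*(-33) = 27918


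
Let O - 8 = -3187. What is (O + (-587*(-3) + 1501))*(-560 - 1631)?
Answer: -181853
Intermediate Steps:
O = -3179 (O = 8 - 3187 = -3179)
(O + (-587*(-3) + 1501))*(-560 - 1631) = (-3179 + (-587*(-3) + 1501))*(-560 - 1631) = (-3179 + (1761 + 1501))*(-2191) = (-3179 + 3262)*(-2191) = 83*(-2191) = -181853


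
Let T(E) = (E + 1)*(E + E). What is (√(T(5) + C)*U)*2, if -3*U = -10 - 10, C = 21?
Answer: 120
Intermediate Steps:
T(E) = 2*E*(1 + E) (T(E) = (1 + E)*(2*E) = 2*E*(1 + E))
U = 20/3 (U = -(-10 - 10)/3 = -⅓*(-20) = 20/3 ≈ 6.6667)
(√(T(5) + C)*U)*2 = (√(2*5*(1 + 5) + 21)*(20/3))*2 = (√(2*5*6 + 21)*(20/3))*2 = (√(60 + 21)*(20/3))*2 = (√81*(20/3))*2 = (9*(20/3))*2 = 60*2 = 120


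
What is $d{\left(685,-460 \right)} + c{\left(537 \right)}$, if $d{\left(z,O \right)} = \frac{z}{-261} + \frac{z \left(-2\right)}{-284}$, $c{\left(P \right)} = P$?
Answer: $\frac{19983809}{37062} \approx 539.2$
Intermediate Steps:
$d{\left(z,O \right)} = \frac{119 z}{37062}$ ($d{\left(z,O \right)} = z \left(- \frac{1}{261}\right) + - 2 z \left(- \frac{1}{284}\right) = - \frac{z}{261} + \frac{z}{142} = \frac{119 z}{37062}$)
$d{\left(685,-460 \right)} + c{\left(537 \right)} = \frac{119}{37062} \cdot 685 + 537 = \frac{81515}{37062} + 537 = \frac{19983809}{37062}$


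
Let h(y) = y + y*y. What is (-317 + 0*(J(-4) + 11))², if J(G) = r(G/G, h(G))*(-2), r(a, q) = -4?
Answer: 100489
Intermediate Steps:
h(y) = y + y²
J(G) = 8 (J(G) = -4*(-2) = 8)
(-317 + 0*(J(-4) + 11))² = (-317 + 0*(8 + 11))² = (-317 + 0*19)² = (-317 + 0)² = (-317)² = 100489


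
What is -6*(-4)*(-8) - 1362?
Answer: -1554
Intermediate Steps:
-6*(-4)*(-8) - 1362 = 24*(-8) - 1362 = -192 - 1362 = -1554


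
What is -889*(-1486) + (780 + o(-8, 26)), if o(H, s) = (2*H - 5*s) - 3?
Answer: 1321685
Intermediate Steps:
o(H, s) = -3 - 5*s + 2*H (o(H, s) = (-5*s + 2*H) - 3 = -3 - 5*s + 2*H)
-889*(-1486) + (780 + o(-8, 26)) = -889*(-1486) + (780 + (-3 - 5*26 + 2*(-8))) = 1321054 + (780 + (-3 - 130 - 16)) = 1321054 + (780 - 149) = 1321054 + 631 = 1321685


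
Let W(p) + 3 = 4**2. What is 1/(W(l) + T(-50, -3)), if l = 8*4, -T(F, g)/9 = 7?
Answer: -1/50 ≈ -0.020000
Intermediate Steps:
T(F, g) = -63 (T(F, g) = -9*7 = -63)
l = 32
W(p) = 13 (W(p) = -3 + 4**2 = -3 + 16 = 13)
1/(W(l) + T(-50, -3)) = 1/(13 - 63) = 1/(-50) = -1/50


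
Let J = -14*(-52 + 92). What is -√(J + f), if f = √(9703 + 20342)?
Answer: -I*√(560 - √30045) ≈ -19.664*I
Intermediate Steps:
J = -560 (J = -14*40 = -560)
f = √30045 ≈ 173.33
-√(J + f) = -√(-560 + √30045)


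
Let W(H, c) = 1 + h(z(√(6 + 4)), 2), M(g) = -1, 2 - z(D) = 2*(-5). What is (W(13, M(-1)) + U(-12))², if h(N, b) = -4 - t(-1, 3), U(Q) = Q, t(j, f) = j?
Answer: 196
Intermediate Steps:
z(D) = 12 (z(D) = 2 - 2*(-5) = 2 - 1*(-10) = 2 + 10 = 12)
h(N, b) = -3 (h(N, b) = -4 - 1*(-1) = -4 + 1 = -3)
W(H, c) = -2 (W(H, c) = 1 - 3 = -2)
(W(13, M(-1)) + U(-12))² = (-2 - 12)² = (-14)² = 196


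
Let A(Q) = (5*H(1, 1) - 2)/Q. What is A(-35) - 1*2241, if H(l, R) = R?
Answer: -78438/35 ≈ -2241.1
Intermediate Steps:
A(Q) = 3/Q (A(Q) = (5*1 - 2)/Q = (5 - 2)/Q = 3/Q)
A(-35) - 1*2241 = 3/(-35) - 1*2241 = 3*(-1/35) - 2241 = -3/35 - 2241 = -78438/35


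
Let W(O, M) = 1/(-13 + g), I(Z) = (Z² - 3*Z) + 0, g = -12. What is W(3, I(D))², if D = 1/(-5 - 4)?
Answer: 1/625 ≈ 0.0016000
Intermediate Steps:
D = -⅑ (D = 1/(-9) = -⅑ ≈ -0.11111)
I(Z) = Z² - 3*Z
W(O, M) = -1/25 (W(O, M) = 1/(-13 - 12) = 1/(-25) = -1/25)
W(3, I(D))² = (-1/25)² = 1/625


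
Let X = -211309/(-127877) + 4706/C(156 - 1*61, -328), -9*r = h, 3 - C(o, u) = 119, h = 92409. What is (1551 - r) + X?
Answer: 262106484919/22250598 ≈ 11780.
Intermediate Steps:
C(o, u) = -116 (C(o, u) = 3 - 1*119 = 3 - 119 = -116)
r = -30803/3 (r = -1/9*92409 = -30803/3 ≈ -10268.)
X = -288638659/7416866 (X = -211309/(-127877) + 4706/(-116) = -211309*(-1/127877) + 4706*(-1/116) = 211309/127877 - 2353/58 = -288638659/7416866 ≈ -38.917)
(1551 - r) + X = (1551 - 1*(-30803/3)) - 288638659/7416866 = (1551 + 30803/3) - 288638659/7416866 = 35456/3 - 288638659/7416866 = 262106484919/22250598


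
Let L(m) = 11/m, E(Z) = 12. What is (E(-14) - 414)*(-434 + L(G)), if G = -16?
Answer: 1397955/8 ≈ 1.7474e+5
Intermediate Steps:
(E(-14) - 414)*(-434 + L(G)) = (12 - 414)*(-434 + 11/(-16)) = -402*(-434 + 11*(-1/16)) = -402*(-434 - 11/16) = -402*(-6955/16) = 1397955/8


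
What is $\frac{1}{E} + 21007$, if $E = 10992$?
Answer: $\frac{230908945}{10992} \approx 21007.0$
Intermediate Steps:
$\frac{1}{E} + 21007 = \frac{1}{10992} + 21007 = \frac{230908945}{10992}$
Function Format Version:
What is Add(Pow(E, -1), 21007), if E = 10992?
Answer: Rational(230908945, 10992) ≈ 21007.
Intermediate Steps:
Add(Pow(E, -1), 21007) = Add(Pow(10992, -1), 21007) = Add(Rational(1, 10992), 21007) = Rational(230908945, 10992)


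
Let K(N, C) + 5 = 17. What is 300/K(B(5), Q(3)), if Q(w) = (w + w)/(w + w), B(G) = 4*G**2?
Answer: 25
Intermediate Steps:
Q(w) = 1 (Q(w) = (2*w)/((2*w)) = (2*w)*(1/(2*w)) = 1)
K(N, C) = 12 (K(N, C) = -5 + 17 = 12)
300/K(B(5), Q(3)) = 300/12 = 300*(1/12) = 25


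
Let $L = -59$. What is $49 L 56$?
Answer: $-161896$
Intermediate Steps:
$49 L 56 = 49 \left(-59\right) 56 = \left(-2891\right) 56 = -161896$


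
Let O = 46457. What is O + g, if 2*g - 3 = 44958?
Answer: 137875/2 ≈ 68938.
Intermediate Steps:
g = 44961/2 (g = 3/2 + (1/2)*44958 = 3/2 + 22479 = 44961/2 ≈ 22481.)
O + g = 46457 + 44961/2 = 137875/2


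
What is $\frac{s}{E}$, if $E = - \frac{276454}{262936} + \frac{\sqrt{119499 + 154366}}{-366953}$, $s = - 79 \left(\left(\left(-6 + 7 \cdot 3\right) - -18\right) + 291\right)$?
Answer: $\frac{20877797001522126672316368}{857599652442788935267} - \frac{54112973828909891904 \sqrt{273865}}{857599652442788935267} \approx 24311.0$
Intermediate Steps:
$s = -25596$ ($s = - 79 \left(\left(\left(-6 + 21\right) + 18\right) + 291\right) = - 79 \left(\left(15 + 18\right) + 291\right) = - 79 \left(33 + 291\right) = \left(-79\right) 324 = -25596$)
$E = - \frac{138227}{131468} - \frac{\sqrt{273865}}{366953}$ ($E = \left(-276454\right) \frac{1}{262936} + \sqrt{273865} \left(- \frac{1}{366953}\right) = - \frac{138227}{131468} - \frac{\sqrt{273865}}{366953} \approx -1.0528$)
$\frac{s}{E} = - \frac{25596}{- \frac{138227}{131468} - \frac{\sqrt{273865}}{366953}}$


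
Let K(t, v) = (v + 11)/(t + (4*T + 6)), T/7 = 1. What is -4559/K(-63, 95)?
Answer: 132211/106 ≈ 1247.3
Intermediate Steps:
T = 7 (T = 7*1 = 7)
K(t, v) = (11 + v)/(34 + t) (K(t, v) = (v + 11)/(t + (4*7 + 6)) = (11 + v)/(t + (28 + 6)) = (11 + v)/(t + 34) = (11 + v)/(34 + t))
-4559/K(-63, 95) = -4559*(34 - 63)/(11 + 95) = -4559/(106/(-29)) = -4559/((-1/29*106)) = -4559/(-106/29) = -4559*(-29/106) = 132211/106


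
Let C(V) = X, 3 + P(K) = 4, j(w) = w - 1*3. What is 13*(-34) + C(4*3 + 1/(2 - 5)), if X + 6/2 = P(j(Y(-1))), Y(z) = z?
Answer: -444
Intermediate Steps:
j(w) = -3 + w (j(w) = w - 3 = -3 + w)
P(K) = 1 (P(K) = -3 + 4 = 1)
X = -2 (X = -3 + 1 = -2)
C(V) = -2
13*(-34) + C(4*3 + 1/(2 - 5)) = 13*(-34) - 2 = -442 - 2 = -444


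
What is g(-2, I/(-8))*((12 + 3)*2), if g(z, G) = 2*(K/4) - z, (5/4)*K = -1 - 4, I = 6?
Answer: 0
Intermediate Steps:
K = -4 (K = 4*(-1 - 4)/5 = (⅘)*(-5) = -4)
g(z, G) = -2 - z (g(z, G) = 2*(-4/4) - z = 2*(-4*¼) - z = 2*(-1) - z = -2 - z)
g(-2, I/(-8))*((12 + 3)*2) = (-2 - 1*(-2))*((12 + 3)*2) = (-2 + 2)*(15*2) = 0*30 = 0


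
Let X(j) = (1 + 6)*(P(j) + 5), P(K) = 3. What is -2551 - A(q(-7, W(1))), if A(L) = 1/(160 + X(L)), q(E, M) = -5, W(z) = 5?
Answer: -551017/216 ≈ -2551.0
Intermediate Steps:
X(j) = 56 (X(j) = (1 + 6)*(3 + 5) = 7*8 = 56)
A(L) = 1/216 (A(L) = 1/(160 + 56) = 1/216)
-2551 - A(q(-7, W(1))) = -2551 - 1*1/216 = -2551 - 1/216 = -551017/216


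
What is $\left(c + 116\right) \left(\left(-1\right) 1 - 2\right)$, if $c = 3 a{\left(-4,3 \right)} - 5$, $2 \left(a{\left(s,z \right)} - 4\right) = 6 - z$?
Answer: $- \frac{765}{2} \approx -382.5$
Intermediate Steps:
$a{\left(s,z \right)} = 7 - \frac{z}{2}$ ($a{\left(s,z \right)} = 4 + \frac{6 - z}{2} = 4 - \left(-3 + \frac{z}{2}\right) = 7 - \frac{z}{2}$)
$c = \frac{23}{2}$ ($c = 3 \left(7 - \frac{3}{2}\right) - 5 = 3 \cdot \frac{11}{2} - 5 = \frac{33}{2} - 5 = \frac{23}{2} \approx 11.5$)
$\left(c + 116\right) \left(\left(-1\right) 1 - 2\right) = \left(\frac{23}{2} + 116\right) \left(\left(-1\right) 1 - 2\right) = \frac{255 \left(-1 - 2\right)}{2} = \frac{255}{2} \left(-3\right) = - \frac{765}{2}$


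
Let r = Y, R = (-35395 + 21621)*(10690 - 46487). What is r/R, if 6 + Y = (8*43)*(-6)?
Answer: -1035/246533939 ≈ -4.1982e-6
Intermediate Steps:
Y = -2070 (Y = -6 + (8*43)*(-6) = -6 + 344*(-6) = -6 - 2064 = -2070)
R = 493067878 (R = -13774*(-35797) = 493067878)
r = -2070
r/R = -2070/493067878 = -2070*1/493067878 = -1035/246533939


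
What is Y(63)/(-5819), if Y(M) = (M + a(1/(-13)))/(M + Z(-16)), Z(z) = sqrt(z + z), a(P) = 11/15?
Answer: -20076/116409095 + 3824*I*sqrt(2)/349227285 ≈ -0.00017246 + 1.5485e-5*I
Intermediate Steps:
a(P) = 11/15 (a(P) = 11*(1/15) = 11/15)
Z(z) = sqrt(2)*sqrt(z) (Z(z) = sqrt(2*z) = sqrt(2)*sqrt(z))
Y(M) = (11/15 + M)/(M + 4*I*sqrt(2)) (Y(M) = (M + 11/15)/(M + sqrt(2)*sqrt(-16)) = (11/15 + M)/(M + sqrt(2)*(4*I)) = (11/15 + M)/(M + 4*I*sqrt(2)))
Y(63)/(-5819) = ((11/15 + 63)/(63 + 4*I*sqrt(2)))/(-5819) = ((956/15)/(63 + 4*I*sqrt(2)))*(-1/5819) = (956/(15*(63 + 4*I*sqrt(2))))*(-1/5819) = -956/(87285*(63 + 4*I*sqrt(2)))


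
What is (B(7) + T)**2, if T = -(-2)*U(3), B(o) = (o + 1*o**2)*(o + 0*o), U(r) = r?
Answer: 158404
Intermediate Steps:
B(o) = o*(o + o**2) (B(o) = (o + o**2)*(o + 0) = (o + o**2)*o = o*(o + o**2))
T = 6 (T = -(-2)*3 = -2*(-3) = 6)
(B(7) + T)**2 = (7**2*(1 + 7) + 6)**2 = (49*8 + 6)**2 = (392 + 6)**2 = 398**2 = 158404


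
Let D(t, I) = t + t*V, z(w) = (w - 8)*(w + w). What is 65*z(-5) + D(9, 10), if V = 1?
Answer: 8468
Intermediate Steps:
z(w) = 2*w*(-8 + w) (z(w) = (-8 + w)*(2*w) = 2*w*(-8 + w))
D(t, I) = 2*t (D(t, I) = t + t*1 = t + t = 2*t)
65*z(-5) + D(9, 10) = 65*(2*(-5)*(-8 - 5)) + 2*9 = 65*(2*(-5)*(-13)) + 18 = 65*130 + 18 = 8450 + 18 = 8468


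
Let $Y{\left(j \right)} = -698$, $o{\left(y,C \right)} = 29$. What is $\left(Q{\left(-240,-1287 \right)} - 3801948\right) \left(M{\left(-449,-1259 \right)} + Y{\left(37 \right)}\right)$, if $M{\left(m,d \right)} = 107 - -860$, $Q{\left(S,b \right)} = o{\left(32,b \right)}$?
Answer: $-1022716211$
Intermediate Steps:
$Q{\left(S,b \right)} = 29$
$M{\left(m,d \right)} = 967$ ($M{\left(m,d \right)} = 107 + 860 = 967$)
$\left(Q{\left(-240,-1287 \right)} - 3801948\right) \left(M{\left(-449,-1259 \right)} + Y{\left(37 \right)}\right) = \left(29 - 3801948\right) \left(967 - 698\right) = \left(-3801919\right) 269 = -1022716211$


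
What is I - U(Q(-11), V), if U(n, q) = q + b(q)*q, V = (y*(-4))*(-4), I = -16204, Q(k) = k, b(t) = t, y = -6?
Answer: -25324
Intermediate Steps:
V = -96 (V = -6*(-4)*(-4) = 24*(-4) = -96)
U(n, q) = q + q**2 (U(n, q) = q + q*q = q + q**2)
I - U(Q(-11), V) = -16204 - (-96)*(1 - 96) = -16204 - (-96)*(-95) = -16204 - 1*9120 = -16204 - 9120 = -25324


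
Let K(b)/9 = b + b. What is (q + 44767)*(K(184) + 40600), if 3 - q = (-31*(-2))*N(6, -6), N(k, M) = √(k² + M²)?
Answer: 1965940240 - 16335264*√2 ≈ 1.9428e+9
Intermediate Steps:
N(k, M) = √(M² + k²)
K(b) = 18*b (K(b) = 9*(b + b) = 9*(2*b) = 18*b)
q = 3 - 372*√2 (q = 3 - (-31*(-2))*√((-6)² + 6²) = 3 - 62*√(36 + 36) = 3 - 62*√72 = 3 - 62*6*√2 = 3 - 372*√2 ≈ -523.09)
(q + 44767)*(K(184) + 40600) = ((3 - 372*√2) + 44767)*(18*184 + 40600) = (44770 - 372*√2)*(3312 + 40600) = (44770 - 372*√2)*43912 = 1965940240 - 16335264*√2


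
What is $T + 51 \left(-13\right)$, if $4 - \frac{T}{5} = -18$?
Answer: $-553$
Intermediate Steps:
$T = 110$ ($T = 20 - -90 = 20 + 90 = 110$)
$T + 51 \left(-13\right) = 110 + 51 \left(-13\right) = 110 - 663 = -553$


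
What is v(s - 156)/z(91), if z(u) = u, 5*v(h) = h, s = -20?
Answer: -176/455 ≈ -0.38681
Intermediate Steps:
v(h) = h/5
v(s - 156)/z(91) = ((-20 - 156)/5)/91 = ((1/5)*(-176))*(1/91) = -176/5*1/91 = -176/455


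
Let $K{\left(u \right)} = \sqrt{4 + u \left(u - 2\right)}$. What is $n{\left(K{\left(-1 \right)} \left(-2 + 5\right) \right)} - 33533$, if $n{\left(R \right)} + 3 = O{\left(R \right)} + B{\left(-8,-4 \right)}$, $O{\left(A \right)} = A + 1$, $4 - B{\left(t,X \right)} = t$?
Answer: $-33523 + 3 \sqrt{7} \approx -33515.0$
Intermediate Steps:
$K{\left(u \right)} = \sqrt{4 + u \left(-2 + u\right)}$
$B{\left(t,X \right)} = 4 - t$
$O{\left(A \right)} = 1 + A$
$n{\left(R \right)} = 10 + R$ ($n{\left(R \right)} = -3 + \left(\left(1 + R\right) + \left(4 - -8\right)\right) = -3 + \left(\left(1 + R\right) + \left(4 + 8\right)\right) = -3 + \left(\left(1 + R\right) + 12\right) = -3 + \left(13 + R\right) = 10 + R$)
$n{\left(K{\left(-1 \right)} \left(-2 + 5\right) \right)} - 33533 = \left(10 + \sqrt{4 + \left(-1\right)^{2} - -2} \left(-2 + 5\right)\right) - 33533 = \left(10 + \sqrt{4 + 1 + 2} \cdot 3\right) - 33533 = \left(10 + \sqrt{7} \cdot 3\right) - 33533 = \left(10 + 3 \sqrt{7}\right) - 33533 = -33523 + 3 \sqrt{7}$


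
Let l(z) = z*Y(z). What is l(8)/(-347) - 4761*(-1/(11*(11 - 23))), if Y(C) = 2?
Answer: -551393/15268 ≈ -36.114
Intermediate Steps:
l(z) = 2*z (l(z) = z*2 = 2*z)
l(8)/(-347) - 4761*(-1/(11*(11 - 23))) = (2*8)/(-347) - 4761*(-1/(11*(11 - 23))) = 16*(-1/347) - 4761/((-11*(-12))) = -16/347 - 4761/132 = -16/347 - 4761*1/132 = -16/347 - 1587/44 = -551393/15268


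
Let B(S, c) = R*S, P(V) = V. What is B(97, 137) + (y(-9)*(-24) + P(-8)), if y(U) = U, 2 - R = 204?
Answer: -19386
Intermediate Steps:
R = -202 (R = 2 - 1*204 = 2 - 204 = -202)
B(S, c) = -202*S
B(97, 137) + (y(-9)*(-24) + P(-8)) = -202*97 + (-9*(-24) - 8) = -19594 + (216 - 8) = -19594 + 208 = -19386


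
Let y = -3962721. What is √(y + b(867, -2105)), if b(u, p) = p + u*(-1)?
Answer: I*√3965693 ≈ 1991.4*I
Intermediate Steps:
b(u, p) = p - u
√(y + b(867, -2105)) = √(-3962721 + (-2105 - 1*867)) = √(-3962721 + (-2105 - 867)) = √(-3962721 - 2972) = √(-3965693) = I*√3965693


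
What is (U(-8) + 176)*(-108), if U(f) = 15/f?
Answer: -37611/2 ≈ -18806.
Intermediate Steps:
(U(-8) + 176)*(-108) = (15/(-8) + 176)*(-108) = (15*(-⅛) + 176)*(-108) = (-15/8 + 176)*(-108) = (1393/8)*(-108) = -37611/2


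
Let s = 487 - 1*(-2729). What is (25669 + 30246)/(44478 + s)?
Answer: 55915/47694 ≈ 1.1724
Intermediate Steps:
s = 3216 (s = 487 + 2729 = 3216)
(25669 + 30246)/(44478 + s) = (25669 + 30246)/(44478 + 3216) = 55915/47694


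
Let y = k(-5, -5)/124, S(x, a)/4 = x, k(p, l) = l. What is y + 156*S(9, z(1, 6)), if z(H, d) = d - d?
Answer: 696379/124 ≈ 5616.0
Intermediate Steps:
z(H, d) = 0
S(x, a) = 4*x
y = -5/124 ≈ -0.040323
y + 156*S(9, z(1, 6)) = -5/124 + 156*(4*9) = -5/124 + 156*36 = -5/124 + 5616 = 696379/124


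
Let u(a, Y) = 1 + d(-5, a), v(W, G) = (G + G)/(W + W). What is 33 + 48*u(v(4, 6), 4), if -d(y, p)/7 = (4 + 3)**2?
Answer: -16383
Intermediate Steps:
v(W, G) = G/W (v(W, G) = (2*G)/((2*W)) = (2*G)*(1/(2*W)) = G/W)
d(y, p) = -343 (d(y, p) = -7*(4 + 3)**2 = -7*7**2 = -7*49 = -343)
u(a, Y) = -342 (u(a, Y) = 1 - 343 = -342)
33 + 48*u(v(4, 6), 4) = 33 + 48*(-342) = 33 - 16416 = -16383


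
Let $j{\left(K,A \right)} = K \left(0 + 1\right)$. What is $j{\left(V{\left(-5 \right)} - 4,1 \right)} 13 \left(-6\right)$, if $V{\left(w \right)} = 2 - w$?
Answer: $-234$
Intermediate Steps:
$j{\left(K,A \right)} = K$ ($j{\left(K,A \right)} = K 1 = K$)
$j{\left(V{\left(-5 \right)} - 4,1 \right)} 13 \left(-6\right) = \left(\left(2 - -5\right) - 4\right) 13 \left(-6\right) = \left(\left(2 + 5\right) - 4\right) 13 \left(-6\right) = \left(7 - 4\right) 13 \left(-6\right) = 3 \cdot 13 \left(-6\right) = 39 \left(-6\right) = -234$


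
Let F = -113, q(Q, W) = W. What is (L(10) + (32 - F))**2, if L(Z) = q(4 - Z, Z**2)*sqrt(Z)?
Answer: 121025 + 29000*sqrt(10) ≈ 2.1273e+5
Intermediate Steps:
L(Z) = Z**(5/2) (L(Z) = Z**2*sqrt(Z) = Z**(5/2))
(L(10) + (32 - F))**2 = (10**(5/2) + (32 - 1*(-113)))**2 = (100*sqrt(10) + (32 + 113))**2 = (100*sqrt(10) + 145)**2 = (145 + 100*sqrt(10))**2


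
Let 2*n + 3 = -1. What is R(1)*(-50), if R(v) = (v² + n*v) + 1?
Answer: 0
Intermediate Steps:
n = -2 (n = -3/2 + (½)*(-1) = -3/2 - ½ = -2)
R(v) = 1 + v² - 2*v (R(v) = (v² - 2*v) + 1 = 1 + v² - 2*v)
R(1)*(-50) = (1 + 1² - 2*1)*(-50) = (1 + 1 - 2)*(-50) = 0*(-50) = 0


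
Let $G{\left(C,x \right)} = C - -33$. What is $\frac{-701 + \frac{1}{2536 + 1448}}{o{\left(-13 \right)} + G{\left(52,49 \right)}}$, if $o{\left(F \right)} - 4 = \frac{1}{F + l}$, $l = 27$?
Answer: $- \frac{19549481}{2484024} \approx -7.8701$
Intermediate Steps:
$o{\left(F \right)} = 4 + \frac{1}{27 + F}$ ($o{\left(F \right)} = 4 + \frac{1}{F + 27} = 4 + \frac{1}{27 + F}$)
$G{\left(C,x \right)} = 33 + C$ ($G{\left(C,x \right)} = C + 33 = 33 + C$)
$\frac{-701 + \frac{1}{2536 + 1448}}{o{\left(-13 \right)} + G{\left(52,49 \right)}} = \frac{-701 + \frac{1}{2536 + 1448}}{\frac{109 + 4 \left(-13\right)}{27 - 13} + \left(33 + 52\right)} = \frac{-701 + \frac{1}{3984}}{\frac{109 - 52}{14} + 85} = \frac{-701 + \frac{1}{3984}}{\frac{1}{14} \cdot 57 + 85} = - \frac{2792783}{3984 \left(\frac{57}{14} + 85\right)} = - \frac{2792783}{3984 \cdot \frac{1247}{14}} = \left(- \frac{2792783}{3984}\right) \frac{14}{1247} = - \frac{19549481}{2484024}$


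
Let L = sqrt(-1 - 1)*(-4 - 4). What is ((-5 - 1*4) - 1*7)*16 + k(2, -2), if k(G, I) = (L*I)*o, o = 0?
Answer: -256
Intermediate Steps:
L = -8*I*sqrt(2) (L = sqrt(-2)*(-8) = (I*sqrt(2))*(-8) = -8*I*sqrt(2) ≈ -11.314*I)
k(G, I) = 0 (k(G, I) = ((-8*I*sqrt(2))*I)*0 = -8*I*I*sqrt(2)*0 = 0)
((-5 - 1*4) - 1*7)*16 + k(2, -2) = ((-5 - 1*4) - 1*7)*16 + 0 = ((-5 - 4) - 7)*16 + 0 = (-9 - 7)*16 + 0 = -16*16 + 0 = -256 + 0 = -256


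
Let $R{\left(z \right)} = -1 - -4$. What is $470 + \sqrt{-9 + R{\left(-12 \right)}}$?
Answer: $470 + i \sqrt{6} \approx 470.0 + 2.4495 i$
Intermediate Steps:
$R{\left(z \right)} = 3$ ($R{\left(z \right)} = -1 + 4 = 3$)
$470 + \sqrt{-9 + R{\left(-12 \right)}} = 470 + \sqrt{-9 + 3} = 470 + \sqrt{-6} = 470 + i \sqrt{6}$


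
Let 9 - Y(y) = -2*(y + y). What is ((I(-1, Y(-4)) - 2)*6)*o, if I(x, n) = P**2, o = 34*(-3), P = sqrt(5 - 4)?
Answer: 612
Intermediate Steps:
Y(y) = 9 + 4*y (Y(y) = 9 - (-2)*(y + y) = 9 - (-2)*2*y = 9 - (-4)*y = 9 + 4*y)
P = 1 (P = sqrt(1) = 1)
o = -102
I(x, n) = 1 (I(x, n) = 1**2 = 1)
((I(-1, Y(-4)) - 2)*6)*o = ((1 - 2)*6)*(-102) = -1*6*(-102) = -6*(-102) = 612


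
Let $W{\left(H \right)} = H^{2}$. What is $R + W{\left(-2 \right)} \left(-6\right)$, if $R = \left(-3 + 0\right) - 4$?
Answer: $-31$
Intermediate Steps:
$R = -7$ ($R = -3 - 4 = -7$)
$R + W{\left(-2 \right)} \left(-6\right) = -7 + \left(-2\right)^{2} \left(-6\right) = -7 + 4 \left(-6\right) = -7 - 24 = -31$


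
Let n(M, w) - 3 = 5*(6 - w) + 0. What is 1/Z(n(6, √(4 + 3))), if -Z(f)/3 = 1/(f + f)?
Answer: -22 + 10*√7/3 ≈ -13.181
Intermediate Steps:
n(M, w) = 33 - 5*w (n(M, w) = 3 + (5*(6 - w) + 0) = 3 + ((30 - 5*w) + 0) = 3 + (30 - 5*w) = 33 - 5*w)
Z(f) = -3/(2*f) (Z(f) = -3/(f + f) = -3*1/(2*f) = -3/(2*f))
1/Z(n(6, √(4 + 3))) = 1/(-3/(2*(33 - 5*√(4 + 3)))) = 1/(-3/(2*(33 - 5*√7))) = -22 + 10*√7/3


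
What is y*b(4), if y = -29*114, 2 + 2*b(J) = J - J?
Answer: 3306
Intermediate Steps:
b(J) = -1 (b(J) = -1 + (J - J)/2 = -1 + (1/2)*0 = -1 + 0 = -1)
y = -3306
y*b(4) = -3306*(-1) = 3306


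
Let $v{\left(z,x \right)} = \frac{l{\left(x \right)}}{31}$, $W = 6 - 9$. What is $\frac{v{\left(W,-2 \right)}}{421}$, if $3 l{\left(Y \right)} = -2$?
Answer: $- \frac{2}{39153} \approx -5.1082 \cdot 10^{-5}$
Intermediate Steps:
$W = -3$ ($W = 6 - 9 = -3$)
$l{\left(Y \right)} = - \frac{2}{3}$ ($l{\left(Y \right)} = \frac{1}{3} \left(-2\right) = - \frac{2}{3}$)
$v{\left(z,x \right)} = - \frac{2}{93}$ ($v{\left(z,x \right)} = - \frac{2}{3 \cdot 31} = \left(- \frac{2}{3}\right) \frac{1}{31} = - \frac{2}{93}$)
$\frac{v{\left(W,-2 \right)}}{421} = - \frac{2}{93 \cdot 421} = \left(- \frac{2}{93}\right) \frac{1}{421} = - \frac{2}{39153}$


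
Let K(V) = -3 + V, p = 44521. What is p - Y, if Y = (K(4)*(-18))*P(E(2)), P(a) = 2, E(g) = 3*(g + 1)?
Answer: 44557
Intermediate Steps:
E(g) = 3 + 3*g (E(g) = 3*(1 + g) = 3 + 3*g)
Y = -36 (Y = ((-3 + 4)*(-18))*2 = (1*(-18))*2 = -18*2 = -36)
p - Y = 44521 - 1*(-36) = 44521 + 36 = 44557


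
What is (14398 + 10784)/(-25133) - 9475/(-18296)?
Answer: -222594697/459833368 ≈ -0.48408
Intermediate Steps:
(14398 + 10784)/(-25133) - 9475/(-18296) = 25182*(-1/25133) - 9475*(-1/18296) = -25182/25133 + 9475/18296 = -222594697/459833368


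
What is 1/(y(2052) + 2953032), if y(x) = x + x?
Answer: 1/2957136 ≈ 3.3817e-7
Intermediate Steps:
y(x) = 2*x
1/(y(2052) + 2953032) = 1/(2*2052 + 2953032) = 1/(4104 + 2953032) = 1/2957136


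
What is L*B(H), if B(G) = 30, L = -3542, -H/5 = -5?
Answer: -106260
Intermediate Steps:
H = 25 (H = -5*(-5) = 25)
L*B(H) = -3542*30 = -106260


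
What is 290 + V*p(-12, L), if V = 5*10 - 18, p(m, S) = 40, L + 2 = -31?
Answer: 1570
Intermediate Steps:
L = -33 (L = -2 - 31 = -33)
V = 32 (V = 50 - 18 = 32)
290 + V*p(-12, L) = 290 + 32*40 = 290 + 1280 = 1570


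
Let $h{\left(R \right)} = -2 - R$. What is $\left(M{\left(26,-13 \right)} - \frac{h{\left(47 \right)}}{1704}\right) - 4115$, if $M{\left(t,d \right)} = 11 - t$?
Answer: $- \frac{7037471}{1704} \approx -4130.0$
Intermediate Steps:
$\left(M{\left(26,-13 \right)} - \frac{h{\left(47 \right)}}{1704}\right) - 4115 = \left(\left(11 - 26\right) - \frac{-2 - 47}{1704}\right) - 4115 = \left(\left(11 - 26\right) - \left(-2 - 47\right) \frac{1}{1704}\right) - 4115 = \left(-15 - \left(-49\right) \frac{1}{1704}\right) - 4115 = \left(-15 - - \frac{49}{1704}\right) - 4115 = \left(-15 + \frac{49}{1704}\right) - 4115 = - \frac{25511}{1704} - 4115 = - \frac{7037471}{1704}$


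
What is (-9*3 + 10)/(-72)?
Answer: 17/72 ≈ 0.23611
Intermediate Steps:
(-9*3 + 10)/(-72) = -(-27 + 10)/72 = -1/72*(-17) = 17/72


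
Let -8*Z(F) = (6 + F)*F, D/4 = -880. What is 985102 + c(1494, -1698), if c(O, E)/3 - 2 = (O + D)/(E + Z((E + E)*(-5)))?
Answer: 11839186548414/12018161 ≈ 9.8511e+5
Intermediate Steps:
D = -3520 (D = 4*(-880) = -3520)
Z(F) = -F*(6 + F)/8 (Z(F) = -(6 + F)*F/8 = -F*(6 + F)/8)
c(O, E) = 6 + 3*(-3520 + O)/(E + 5*E*(6 - 10*E)/4) (c(O, E) = 6 + 3*((O - 3520)/(E - (E + E)*(-5)*(6 + (E + E)*(-5))/8)) = 6 + 3*((-3520 + O)/(E - (2*E)*(-5)*(6 + (2*E)*(-5))/8)) = 6 + 3*((-3520 + O)/(E - (-10*E)*(6 - 10*E)/8)) = 6 + 3*((-3520 + O)/(E + 5*E*(6 - 10*E)/4)) = 6 + 3*(-3520 + O)/(E + 5*E*(6 - 10*E)/4))
985102 + c(1494, -1698) = 985102 + 6*(3520 - 1*1494 - 17*(-1698) + 25*(-1698)²)/(-1698*(-17 + 25*(-1698))) = 985102 + 6*(-1/1698)*(3520 - 1494 + 28866 + 25*2883204)/(-17 - 42450) = 985102 + 6*(-1/1698)*(3520 - 1494 + 28866 + 72080100)/(-42467) = 985102 + 6*(-1/1698)*(-1/42467)*72110992 = 985102 + 72110992/12018161 = 11839186548414/12018161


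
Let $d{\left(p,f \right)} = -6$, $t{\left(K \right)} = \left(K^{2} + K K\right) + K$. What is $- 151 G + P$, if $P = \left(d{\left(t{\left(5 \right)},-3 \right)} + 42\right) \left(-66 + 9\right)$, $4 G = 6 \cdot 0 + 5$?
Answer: $- \frac{8963}{4} \approx -2240.8$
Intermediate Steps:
$t{\left(K \right)} = K + 2 K^{2}$ ($t{\left(K \right)} = \left(K^{2} + K^{2}\right) + K = 2 K^{2} + K = K + 2 K^{2}$)
$G = \frac{5}{4}$ ($G = \frac{6 \cdot 0 + 5}{4} = \frac{0 + 5}{4} = \frac{1}{4} \cdot 5 = \frac{5}{4} \approx 1.25$)
$P = -2052$ ($P = \left(-6 + 42\right) \left(-66 + 9\right) = 36 \left(-57\right) = -2052$)
$- 151 G + P = \left(-151\right) \frac{5}{4} - 2052 = - \frac{755}{4} - 2052 = - \frac{8963}{4}$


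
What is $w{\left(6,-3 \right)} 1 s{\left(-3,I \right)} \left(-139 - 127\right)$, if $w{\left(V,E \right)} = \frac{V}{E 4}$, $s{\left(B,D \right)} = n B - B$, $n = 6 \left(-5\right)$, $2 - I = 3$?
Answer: $12369$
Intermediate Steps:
$I = -1$ ($I = 2 - 3 = -1$)
$n = -30$
$s{\left(B,D \right)} = - 31 B$ ($s{\left(B,D \right)} = - 30 B - B = - 31 B$)
$w{\left(V,E \right)} = \frac{V}{4 E}$
$w{\left(6,-3 \right)} 1 s{\left(-3,I \right)} \left(-139 - 127\right) = \frac{1}{4} \cdot 6 \frac{1}{-3} \cdot 1 \left(\left(-31\right) \left(-3\right)\right) \left(-139 - 127\right) = \frac{1}{4} \cdot 6 \left(- \frac{1}{3}\right) 1 \cdot 93 \left(-266\right) = \left(- \frac{1}{2}\right) 1 \cdot 93 \left(-266\right) = \left(- \frac{1}{2}\right) 93 \left(-266\right) = \left(- \frac{93}{2}\right) \left(-266\right) = 12369$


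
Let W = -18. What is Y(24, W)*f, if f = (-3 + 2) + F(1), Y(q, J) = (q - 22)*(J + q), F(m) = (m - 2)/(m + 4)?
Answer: -72/5 ≈ -14.400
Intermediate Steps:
F(m) = (-2 + m)/(4 + m)
Y(q, J) = (-22 + q)*(J + q)
f = -6/5 (f = (-3 + 2) + (-2 + 1)/(4 + 1) = -1 - 1/5 = -1 + (⅕)*(-1) = -1 - ⅕ = -6/5 ≈ -1.2000)
Y(24, W)*f = (24² - 22*(-18) - 22*24 - 18*24)*(-6/5) = (576 + 396 - 528 - 432)*(-6/5) = 12*(-6/5) = -72/5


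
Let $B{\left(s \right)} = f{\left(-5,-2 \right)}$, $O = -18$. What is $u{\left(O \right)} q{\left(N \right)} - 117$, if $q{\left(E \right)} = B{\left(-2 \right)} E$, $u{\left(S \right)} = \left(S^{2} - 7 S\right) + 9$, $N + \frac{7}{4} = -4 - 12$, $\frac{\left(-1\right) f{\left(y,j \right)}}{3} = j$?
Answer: $- \frac{98001}{2} \approx -49001.0$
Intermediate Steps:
$f{\left(y,j \right)} = - 3 j$
$B{\left(s \right)} = 6$ ($B{\left(s \right)} = \left(-3\right) \left(-2\right) = 6$)
$N = - \frac{71}{4}$ ($N = - \frac{7}{4} - 16 = - \frac{71}{4} \approx -17.75$)
$u{\left(S \right)} = 9 + S^{2} - 7 S$
$q{\left(E \right)} = 6 E$
$u{\left(O \right)} q{\left(N \right)} - 117 = \left(9 + \left(-18\right)^{2} - -126\right) 6 \left(- \frac{71}{4}\right) - 117 = \left(9 + 324 + 126\right) \left(- \frac{213}{2}\right) - 117 = 459 \left(- \frac{213}{2}\right) - 117 = - \frac{97767}{2} - 117 = - \frac{98001}{2}$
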